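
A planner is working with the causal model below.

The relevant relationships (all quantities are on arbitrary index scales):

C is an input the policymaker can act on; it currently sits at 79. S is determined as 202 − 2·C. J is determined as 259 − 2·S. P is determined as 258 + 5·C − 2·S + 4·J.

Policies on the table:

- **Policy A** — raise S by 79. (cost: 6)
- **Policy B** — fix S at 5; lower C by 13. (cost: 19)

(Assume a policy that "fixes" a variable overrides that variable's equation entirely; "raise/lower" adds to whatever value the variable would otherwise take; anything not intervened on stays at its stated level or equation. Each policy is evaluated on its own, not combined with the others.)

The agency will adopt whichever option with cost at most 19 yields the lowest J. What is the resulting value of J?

Policy A (S + 79):
  C = 79
  S = 202 − 2·79 (+79 from intervention) = 123
  J = 259 − 2·123 = 13
Policy B (S := 5, C − 13):
  C = 79 − 13 = 66
  S = 5
  J = 259 − 2·5 = 249
Comparing — Policy A: J=13, Policy B: J=249. Lowest is 13 (Policy A).

13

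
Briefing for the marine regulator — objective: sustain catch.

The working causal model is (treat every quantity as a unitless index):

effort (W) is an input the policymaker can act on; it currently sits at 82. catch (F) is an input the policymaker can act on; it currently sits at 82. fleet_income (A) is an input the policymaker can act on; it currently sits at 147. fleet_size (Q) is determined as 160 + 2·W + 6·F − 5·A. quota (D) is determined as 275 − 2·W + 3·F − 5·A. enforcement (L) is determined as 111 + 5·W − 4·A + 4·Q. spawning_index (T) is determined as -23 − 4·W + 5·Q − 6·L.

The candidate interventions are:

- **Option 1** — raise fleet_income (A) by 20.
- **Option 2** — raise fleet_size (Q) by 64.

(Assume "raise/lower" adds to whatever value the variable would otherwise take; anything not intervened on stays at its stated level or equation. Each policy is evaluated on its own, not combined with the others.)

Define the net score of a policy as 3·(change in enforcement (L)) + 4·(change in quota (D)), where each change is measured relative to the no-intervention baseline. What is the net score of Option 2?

Baseline:
  W = 82
  F = 82
  A = 147
  Q = 160 + 2·82 + 6·82 − 5·147 = 81
  D = 275 − 2·82 + 3·82 − 5·147 = -378
  L = 111 + 5·82 − 4·147 + 4·81 = 257
Option 2 (Q + 64):
  W = 82
  F = 82
  A = 147
  Q = 160 + 2·82 + 6·82 − 5·147 (+64 from intervention) = 145
  D = 275 − 2·82 + 3·82 − 5·147 = -378
  L = 111 + 5·82 − 4·147 + 4·145 = 513
ΔL = 513 − 257 = 256; ΔD = -378 − (-378) = 0
Score = 3·256 + 4·0 = 768

768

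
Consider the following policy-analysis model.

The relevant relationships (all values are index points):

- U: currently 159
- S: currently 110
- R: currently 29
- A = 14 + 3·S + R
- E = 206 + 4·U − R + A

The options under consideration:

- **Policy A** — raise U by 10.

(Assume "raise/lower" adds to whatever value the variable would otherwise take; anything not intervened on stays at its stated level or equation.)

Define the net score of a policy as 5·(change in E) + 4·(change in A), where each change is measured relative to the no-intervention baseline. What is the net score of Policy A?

Baseline:
  U = 159
  S = 110
  R = 29
  A = 14 + 3·110 + 29 = 373
  E = 206 + 4·159 − 29 + 373 = 1186
Policy A (U + 10):
  U = 159 + 10 = 169
  S = 110
  R = 29
  A = 14 + 3·110 + 29 = 373
  E = 206 + 4·169 − 29 + 373 = 1226
ΔE = 1226 − 1186 = 40; ΔA = 373 − 373 = 0
Score = 5·40 + 4·0 = 200

200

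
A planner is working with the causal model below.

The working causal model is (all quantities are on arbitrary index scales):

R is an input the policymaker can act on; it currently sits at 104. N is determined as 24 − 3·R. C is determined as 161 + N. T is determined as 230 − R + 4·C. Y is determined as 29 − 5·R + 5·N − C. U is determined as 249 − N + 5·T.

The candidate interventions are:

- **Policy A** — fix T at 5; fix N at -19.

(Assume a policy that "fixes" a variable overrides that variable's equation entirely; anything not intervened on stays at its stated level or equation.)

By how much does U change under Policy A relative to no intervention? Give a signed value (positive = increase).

1666

Baseline:
  R = 104
  N = 24 − 3·104 = -288
  C = 161 + (-288) = -127
  T = 230 − 104 + 4·(-127) = -382
  U = 249 − (-288) + 5·(-382) = -1373
Policy A (T := 5, N := -19):
  R = 104
  N = -19
  C = 161 + (-19) = 142
  T = 5
  U = 249 − (-19) + 5·5 = 293
Change in U: 293 − (-1373) = 1666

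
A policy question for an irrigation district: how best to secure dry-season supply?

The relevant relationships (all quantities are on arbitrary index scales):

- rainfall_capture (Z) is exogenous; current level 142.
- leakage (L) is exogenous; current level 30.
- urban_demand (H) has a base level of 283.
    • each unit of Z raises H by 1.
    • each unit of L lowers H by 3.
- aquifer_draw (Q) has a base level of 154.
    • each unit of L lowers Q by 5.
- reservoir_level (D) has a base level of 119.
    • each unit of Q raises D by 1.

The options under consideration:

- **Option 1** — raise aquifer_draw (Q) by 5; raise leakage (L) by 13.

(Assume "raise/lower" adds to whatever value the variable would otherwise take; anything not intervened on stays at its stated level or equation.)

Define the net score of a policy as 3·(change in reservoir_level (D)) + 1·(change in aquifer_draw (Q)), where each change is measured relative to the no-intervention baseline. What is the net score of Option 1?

-240

Baseline:
  L = 30
  Q = 154 − 5·30 = 4
  D = 119 + 4 = 123
Option 1 (Q + 5, L + 13):
  L = 30 + 13 = 43
  Q = 154 − 5·43 (+5 from intervention) = -56
  D = 119 + (-56) = 63
ΔD = 63 − 123 = -60; ΔQ = -56 − 4 = -60
Score = 3·(-60) + 1·(-60) = -240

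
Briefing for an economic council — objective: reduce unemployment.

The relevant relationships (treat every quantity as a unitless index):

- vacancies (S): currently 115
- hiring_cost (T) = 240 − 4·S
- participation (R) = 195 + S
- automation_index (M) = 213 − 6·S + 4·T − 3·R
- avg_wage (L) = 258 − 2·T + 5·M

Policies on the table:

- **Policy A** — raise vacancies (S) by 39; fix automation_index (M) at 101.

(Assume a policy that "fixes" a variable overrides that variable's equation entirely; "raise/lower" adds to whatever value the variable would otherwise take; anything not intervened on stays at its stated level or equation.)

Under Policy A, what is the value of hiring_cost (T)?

Policy A (S + 39, M := 101):
  S = 115 + 39 = 154
  T = 240 − 4·154 = -376

-376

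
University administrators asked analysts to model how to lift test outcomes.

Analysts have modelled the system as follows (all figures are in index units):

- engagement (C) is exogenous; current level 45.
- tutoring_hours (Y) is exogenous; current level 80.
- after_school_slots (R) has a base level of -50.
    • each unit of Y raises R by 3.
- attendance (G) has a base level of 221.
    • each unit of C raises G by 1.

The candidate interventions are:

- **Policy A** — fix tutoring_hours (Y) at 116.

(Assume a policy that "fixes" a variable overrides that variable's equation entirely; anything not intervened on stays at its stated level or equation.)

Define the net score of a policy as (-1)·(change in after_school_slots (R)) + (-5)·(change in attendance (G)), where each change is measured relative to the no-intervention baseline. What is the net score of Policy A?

-108

Baseline:
  C = 45
  Y = 80
  R = -50 + 3·80 = 190
  G = 221 + 45 = 266
Policy A (Y := 116):
  C = 45
  Y = 116
  R = -50 + 3·116 = 298
  G = 221 + 45 = 266
ΔR = 298 − 190 = 108; ΔG = 266 − 266 = 0
Score = (-1)·108 + (-5)·0 = -108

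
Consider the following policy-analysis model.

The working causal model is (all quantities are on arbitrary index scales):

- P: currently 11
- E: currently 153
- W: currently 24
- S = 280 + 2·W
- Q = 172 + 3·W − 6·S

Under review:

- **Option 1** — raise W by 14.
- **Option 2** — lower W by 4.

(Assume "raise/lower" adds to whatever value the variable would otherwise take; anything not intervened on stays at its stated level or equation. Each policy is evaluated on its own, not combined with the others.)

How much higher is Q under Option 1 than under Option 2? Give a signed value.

-162

Option 1 (W + 14):
  W = 24 + 14 = 38
  S = 280 + 2·38 = 356
  Q = 172 + 3·38 − 6·356 = -1850
Option 2 (W − 4):
  W = 24 − 4 = 20
  S = 280 + 2·20 = 320
  Q = 172 + 3·20 − 6·320 = -1688
Q: -1850 − (-1688) = -162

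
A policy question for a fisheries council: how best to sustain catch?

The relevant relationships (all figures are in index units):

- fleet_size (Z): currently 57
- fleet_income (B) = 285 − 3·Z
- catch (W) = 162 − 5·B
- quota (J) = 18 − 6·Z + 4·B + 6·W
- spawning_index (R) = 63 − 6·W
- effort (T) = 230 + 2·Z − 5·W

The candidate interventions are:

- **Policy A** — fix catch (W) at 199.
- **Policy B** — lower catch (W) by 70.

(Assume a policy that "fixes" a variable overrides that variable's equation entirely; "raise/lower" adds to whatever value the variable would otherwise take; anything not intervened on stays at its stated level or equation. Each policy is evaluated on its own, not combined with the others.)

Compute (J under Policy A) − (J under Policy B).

Policy A (W := 199):
  Z = 57
  B = 285 − 3·57 = 114
  W = 199
  J = 18 − 6·57 + 4·114 + 6·199 = 1326
Policy B (W − 70):
  Z = 57
  B = 285 − 3·57 = 114
  W = 162 − 5·114 (−70 from intervention) = -478
  J = 18 − 6·57 + 4·114 + 6·(-478) = -2736
J: 1326 − (-2736) = 4062

4062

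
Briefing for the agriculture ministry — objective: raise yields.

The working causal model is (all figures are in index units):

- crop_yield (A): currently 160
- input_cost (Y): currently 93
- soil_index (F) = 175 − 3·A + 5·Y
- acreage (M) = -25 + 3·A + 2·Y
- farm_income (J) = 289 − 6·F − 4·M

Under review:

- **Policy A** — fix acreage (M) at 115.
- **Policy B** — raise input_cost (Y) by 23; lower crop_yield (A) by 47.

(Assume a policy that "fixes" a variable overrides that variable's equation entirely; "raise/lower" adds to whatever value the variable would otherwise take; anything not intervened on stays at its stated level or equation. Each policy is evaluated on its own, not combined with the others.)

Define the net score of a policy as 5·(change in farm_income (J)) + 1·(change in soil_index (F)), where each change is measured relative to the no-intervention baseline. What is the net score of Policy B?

Baseline:
  A = 160
  Y = 93
  F = 175 − 3·160 + 5·93 = 160
  M = -25 + 3·160 + 2·93 = 641
  J = 289 − 6·160 − 4·641 = -3235
Policy B (Y + 23, A − 47):
  A = 160 − 47 = 113
  Y = 93 + 23 = 116
  F = 175 − 3·113 + 5·116 = 416
  M = -25 + 3·113 + 2·116 = 546
  J = 289 − 6·416 − 4·546 = -4391
ΔJ = -4391 − (-3235) = -1156; ΔF = 416 − 160 = 256
Score = 5·(-1156) + 1·256 = -5524

-5524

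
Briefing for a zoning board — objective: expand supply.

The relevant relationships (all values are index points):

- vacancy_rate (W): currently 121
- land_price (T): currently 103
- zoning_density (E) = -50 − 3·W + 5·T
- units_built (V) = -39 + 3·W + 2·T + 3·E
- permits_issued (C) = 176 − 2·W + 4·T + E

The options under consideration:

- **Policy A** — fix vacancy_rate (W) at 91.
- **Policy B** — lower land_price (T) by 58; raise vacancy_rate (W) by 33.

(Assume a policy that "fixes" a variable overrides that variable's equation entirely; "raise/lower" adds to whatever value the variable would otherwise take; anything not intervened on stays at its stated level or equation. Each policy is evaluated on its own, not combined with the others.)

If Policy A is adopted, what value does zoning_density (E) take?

192

Policy A (W := 91):
  W = 91
  T = 103
  E = -50 − 3·91 + 5·103 = 192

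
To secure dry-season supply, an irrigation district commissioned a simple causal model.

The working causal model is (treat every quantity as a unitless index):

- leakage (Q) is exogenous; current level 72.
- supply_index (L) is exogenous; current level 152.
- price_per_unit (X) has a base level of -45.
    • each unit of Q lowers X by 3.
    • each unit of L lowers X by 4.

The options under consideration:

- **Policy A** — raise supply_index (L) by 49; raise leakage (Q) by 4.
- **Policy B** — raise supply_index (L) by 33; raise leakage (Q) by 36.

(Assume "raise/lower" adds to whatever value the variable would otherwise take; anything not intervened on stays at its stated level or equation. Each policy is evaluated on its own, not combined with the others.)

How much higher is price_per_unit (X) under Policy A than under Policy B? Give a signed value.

Policy A (L + 49, Q + 4):
  Q = 72 + 4 = 76
  L = 152 + 49 = 201
  X = -45 − 3·76 − 4·201 = -1077
Policy B (L + 33, Q + 36):
  Q = 72 + 36 = 108
  L = 152 + 33 = 185
  X = -45 − 3·108 − 4·185 = -1109
X: -1077 − (-1109) = 32

32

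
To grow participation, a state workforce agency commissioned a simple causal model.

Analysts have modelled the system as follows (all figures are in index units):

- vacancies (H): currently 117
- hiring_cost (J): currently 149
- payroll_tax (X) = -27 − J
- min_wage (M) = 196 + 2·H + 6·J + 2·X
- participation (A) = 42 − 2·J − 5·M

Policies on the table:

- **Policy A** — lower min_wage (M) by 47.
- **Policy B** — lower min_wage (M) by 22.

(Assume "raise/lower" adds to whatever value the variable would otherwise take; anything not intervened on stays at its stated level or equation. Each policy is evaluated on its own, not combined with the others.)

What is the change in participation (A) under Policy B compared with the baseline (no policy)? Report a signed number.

110

Baseline:
  H = 117
  J = 149
  X = -27 − 149 = -176
  M = 196 + 2·117 + 6·149 + 2·(-176) = 972
  A = 42 − 2·149 − 5·972 = -5116
Policy B (M − 22):
  H = 117
  J = 149
  X = -27 − 149 = -176
  M = 196 + 2·117 + 6·149 + 2·(-176) (−22 from intervention) = 950
  A = 42 − 2·149 − 5·950 = -5006
Change in A: -5006 − (-5116) = 110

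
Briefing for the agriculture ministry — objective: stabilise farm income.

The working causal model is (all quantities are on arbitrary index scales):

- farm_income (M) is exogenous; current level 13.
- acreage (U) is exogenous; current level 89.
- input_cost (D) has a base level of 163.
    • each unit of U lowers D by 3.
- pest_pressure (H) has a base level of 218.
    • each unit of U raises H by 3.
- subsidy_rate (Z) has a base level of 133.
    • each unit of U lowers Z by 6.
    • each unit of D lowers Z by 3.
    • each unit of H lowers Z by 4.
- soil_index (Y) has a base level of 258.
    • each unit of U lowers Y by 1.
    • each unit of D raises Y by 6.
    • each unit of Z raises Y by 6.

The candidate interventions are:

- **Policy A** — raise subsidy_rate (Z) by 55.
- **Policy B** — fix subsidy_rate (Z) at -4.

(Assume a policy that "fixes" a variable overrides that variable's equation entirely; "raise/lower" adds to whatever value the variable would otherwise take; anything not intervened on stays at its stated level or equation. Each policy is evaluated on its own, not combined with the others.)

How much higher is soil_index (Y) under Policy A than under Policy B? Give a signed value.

Policy A (Z + 55):
  U = 89
  D = 163 − 3·89 = -104
  H = 218 + 3·89 = 485
  Z = 133 − 6·89 − 3·(-104) − 4·485 (+55 from intervention) = -1974
  Y = 258 − 89 + 6·(-104) + 6·(-1974) = -12299
Policy B (Z := -4):
  U = 89
  D = 163 − 3·89 = -104
  H = 218 + 3·89 = 485
  Z = -4
  Y = 258 − 89 + 6·(-104) + 6·(-4) = -479
Y: -12299 − (-479) = -11820

-11820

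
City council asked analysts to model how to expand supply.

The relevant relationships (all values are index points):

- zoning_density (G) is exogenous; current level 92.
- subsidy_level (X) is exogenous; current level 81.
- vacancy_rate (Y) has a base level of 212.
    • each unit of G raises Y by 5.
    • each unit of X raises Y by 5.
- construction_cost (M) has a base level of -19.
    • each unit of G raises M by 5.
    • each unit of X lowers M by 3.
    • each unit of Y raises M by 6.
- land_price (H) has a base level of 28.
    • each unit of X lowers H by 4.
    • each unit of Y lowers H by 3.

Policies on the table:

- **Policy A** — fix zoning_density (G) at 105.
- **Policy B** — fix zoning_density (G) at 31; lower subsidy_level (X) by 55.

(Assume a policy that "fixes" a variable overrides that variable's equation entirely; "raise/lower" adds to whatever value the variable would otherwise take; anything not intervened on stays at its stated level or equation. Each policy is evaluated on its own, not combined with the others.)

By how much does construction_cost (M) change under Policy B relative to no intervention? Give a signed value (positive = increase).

Baseline:
  G = 92
  X = 81
  Y = 212 + 5·92 + 5·81 = 1077
  M = -19 + 5·92 − 3·81 + 6·1077 = 6660
Policy B (G := 31, X − 55):
  G = 31
  X = 81 − 55 = 26
  Y = 212 + 5·31 + 5·26 = 497
  M = -19 + 5·31 − 3·26 + 6·497 = 3040
Change in M: 3040 − 6660 = -3620

-3620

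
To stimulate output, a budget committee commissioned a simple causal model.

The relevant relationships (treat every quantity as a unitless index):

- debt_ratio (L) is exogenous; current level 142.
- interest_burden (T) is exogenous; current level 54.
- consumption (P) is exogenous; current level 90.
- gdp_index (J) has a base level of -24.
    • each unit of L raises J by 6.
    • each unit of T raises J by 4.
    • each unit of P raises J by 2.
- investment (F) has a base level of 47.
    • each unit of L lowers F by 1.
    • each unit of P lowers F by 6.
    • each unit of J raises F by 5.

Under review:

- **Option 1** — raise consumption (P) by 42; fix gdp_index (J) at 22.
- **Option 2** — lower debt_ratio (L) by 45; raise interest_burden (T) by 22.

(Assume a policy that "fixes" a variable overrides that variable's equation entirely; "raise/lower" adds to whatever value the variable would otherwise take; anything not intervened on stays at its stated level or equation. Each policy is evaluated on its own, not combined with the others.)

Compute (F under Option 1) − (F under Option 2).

Option 1 (P + 42, J := 22):
  L = 142
  T = 54
  P = 90 + 42 = 132
  J = 22
  F = 47 − 142 − 6·132 + 5·22 = -777
Option 2 (L − 45, T + 22):
  L = 142 − 45 = 97
  T = 54 + 22 = 76
  P = 90
  J = -24 + 6·97 + 4·76 + 2·90 = 1042
  F = 47 − 97 − 6·90 + 5·1042 = 4620
F: -777 − 4620 = -5397

-5397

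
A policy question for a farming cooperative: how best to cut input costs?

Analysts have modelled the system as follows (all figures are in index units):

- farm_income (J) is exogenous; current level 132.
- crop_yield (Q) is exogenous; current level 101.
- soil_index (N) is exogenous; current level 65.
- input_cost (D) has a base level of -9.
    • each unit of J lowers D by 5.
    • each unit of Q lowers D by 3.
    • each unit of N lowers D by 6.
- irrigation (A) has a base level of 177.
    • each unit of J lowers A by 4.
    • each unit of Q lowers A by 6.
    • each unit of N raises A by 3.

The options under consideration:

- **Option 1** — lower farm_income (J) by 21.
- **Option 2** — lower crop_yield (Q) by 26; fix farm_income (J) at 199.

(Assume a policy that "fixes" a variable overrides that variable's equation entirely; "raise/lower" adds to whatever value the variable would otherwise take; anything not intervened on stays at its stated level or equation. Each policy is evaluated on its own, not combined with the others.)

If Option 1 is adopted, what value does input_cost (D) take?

Option 1 (J − 21):
  J = 132 − 21 = 111
  Q = 101
  N = 65
  D = -9 − 5·111 − 3·101 − 6·65 = -1257

-1257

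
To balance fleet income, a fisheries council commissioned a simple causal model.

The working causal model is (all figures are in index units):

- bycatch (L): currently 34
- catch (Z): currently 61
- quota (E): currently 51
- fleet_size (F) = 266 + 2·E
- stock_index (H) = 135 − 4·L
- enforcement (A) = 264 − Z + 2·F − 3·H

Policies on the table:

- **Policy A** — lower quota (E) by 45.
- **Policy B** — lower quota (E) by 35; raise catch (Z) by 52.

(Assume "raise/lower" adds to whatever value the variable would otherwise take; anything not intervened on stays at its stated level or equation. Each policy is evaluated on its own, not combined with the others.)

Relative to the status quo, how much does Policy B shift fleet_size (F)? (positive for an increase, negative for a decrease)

Baseline:
  E = 51
  F = 266 + 2·51 = 368
Policy B (E − 35, Z + 52):
  E = 51 − 35 = 16
  F = 266 + 2·16 = 298
Change in F: 298 − 368 = -70

-70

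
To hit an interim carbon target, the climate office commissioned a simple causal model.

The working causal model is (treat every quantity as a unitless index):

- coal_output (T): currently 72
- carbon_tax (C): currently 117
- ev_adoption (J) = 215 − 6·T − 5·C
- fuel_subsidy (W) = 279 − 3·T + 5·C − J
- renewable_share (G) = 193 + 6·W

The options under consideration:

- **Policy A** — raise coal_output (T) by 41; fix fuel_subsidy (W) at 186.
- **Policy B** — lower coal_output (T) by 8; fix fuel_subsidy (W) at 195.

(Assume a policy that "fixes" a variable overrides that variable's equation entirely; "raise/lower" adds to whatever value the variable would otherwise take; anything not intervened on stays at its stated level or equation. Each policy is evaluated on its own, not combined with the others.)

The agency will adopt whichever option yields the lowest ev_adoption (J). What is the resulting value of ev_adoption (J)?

-1048

Policy A (T + 41, W := 186):
  T = 72 + 41 = 113
  C = 117
  J = 215 − 6·113 − 5·117 = -1048
Policy B (T − 8, W := 195):
  T = 72 − 8 = 64
  C = 117
  J = 215 − 6·64 − 5·117 = -754
Comparing — Policy A: J=-1048, Policy B: J=-754. Lowest is -1048 (Policy A).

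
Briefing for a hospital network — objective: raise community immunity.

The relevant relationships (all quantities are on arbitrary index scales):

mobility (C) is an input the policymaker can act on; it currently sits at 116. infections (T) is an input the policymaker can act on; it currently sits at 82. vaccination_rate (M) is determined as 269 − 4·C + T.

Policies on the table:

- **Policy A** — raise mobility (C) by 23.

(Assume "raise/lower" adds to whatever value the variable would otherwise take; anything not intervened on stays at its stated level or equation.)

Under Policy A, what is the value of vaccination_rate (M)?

-205

Policy A (C + 23):
  C = 116 + 23 = 139
  T = 82
  M = 269 − 4·139 + 82 = -205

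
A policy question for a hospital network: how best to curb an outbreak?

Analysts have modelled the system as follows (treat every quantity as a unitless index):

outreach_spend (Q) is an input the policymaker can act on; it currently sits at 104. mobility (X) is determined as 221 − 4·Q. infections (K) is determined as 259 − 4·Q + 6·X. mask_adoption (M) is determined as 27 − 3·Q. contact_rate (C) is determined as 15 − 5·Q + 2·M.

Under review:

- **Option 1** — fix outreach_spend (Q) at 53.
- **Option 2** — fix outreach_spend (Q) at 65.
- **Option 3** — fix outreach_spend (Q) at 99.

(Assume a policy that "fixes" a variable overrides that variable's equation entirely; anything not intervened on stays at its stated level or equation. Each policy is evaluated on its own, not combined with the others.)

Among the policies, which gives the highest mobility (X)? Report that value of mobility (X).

Option 1 (Q := 53):
  Q = 53
  X = 221 − 4·53 = 9
Option 2 (Q := 65):
  Q = 65
  X = 221 − 4·65 = -39
Option 3 (Q := 99):
  Q = 99
  X = 221 − 4·99 = -175
Comparing — Option 1: X=9, Option 2: X=-39, Option 3: X=-175. Highest is 9 (Option 1).

9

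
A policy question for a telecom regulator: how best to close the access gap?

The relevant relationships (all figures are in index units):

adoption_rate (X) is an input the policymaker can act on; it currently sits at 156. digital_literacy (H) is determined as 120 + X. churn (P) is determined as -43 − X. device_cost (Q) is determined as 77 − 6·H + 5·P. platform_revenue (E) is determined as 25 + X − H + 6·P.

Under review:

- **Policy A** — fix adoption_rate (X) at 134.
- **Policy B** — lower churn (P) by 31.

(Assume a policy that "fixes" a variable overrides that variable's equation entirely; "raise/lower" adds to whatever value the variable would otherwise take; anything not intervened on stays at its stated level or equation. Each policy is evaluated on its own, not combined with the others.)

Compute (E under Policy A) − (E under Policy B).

Policy A (X := 134):
  X = 134
  H = 120 + 134 = 254
  P = -43 − 134 = -177
  E = 25 + 134 − 254 + 6·(-177) = -1157
Policy B (P − 31):
  X = 156
  H = 120 + 156 = 276
  P = -43 − 156 (−31 from intervention) = -230
  E = 25 + 156 − 276 + 6·(-230) = -1475
E: -1157 − (-1475) = 318

318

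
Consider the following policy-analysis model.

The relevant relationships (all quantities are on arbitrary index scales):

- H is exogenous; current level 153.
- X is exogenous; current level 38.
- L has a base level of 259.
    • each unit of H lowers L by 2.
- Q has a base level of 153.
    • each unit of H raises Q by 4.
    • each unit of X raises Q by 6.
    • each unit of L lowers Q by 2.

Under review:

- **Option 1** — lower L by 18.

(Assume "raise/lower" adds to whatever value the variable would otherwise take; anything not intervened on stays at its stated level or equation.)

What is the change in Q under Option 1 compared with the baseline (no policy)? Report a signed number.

36

Baseline:
  H = 153
  X = 38
  L = 259 − 2·153 = -47
  Q = 153 + 4·153 + 6·38 − 2·(-47) = 1087
Option 1 (L − 18):
  H = 153
  X = 38
  L = 259 − 2·153 (−18 from intervention) = -65
  Q = 153 + 4·153 + 6·38 − 2·(-65) = 1123
Change in Q: 1123 − 1087 = 36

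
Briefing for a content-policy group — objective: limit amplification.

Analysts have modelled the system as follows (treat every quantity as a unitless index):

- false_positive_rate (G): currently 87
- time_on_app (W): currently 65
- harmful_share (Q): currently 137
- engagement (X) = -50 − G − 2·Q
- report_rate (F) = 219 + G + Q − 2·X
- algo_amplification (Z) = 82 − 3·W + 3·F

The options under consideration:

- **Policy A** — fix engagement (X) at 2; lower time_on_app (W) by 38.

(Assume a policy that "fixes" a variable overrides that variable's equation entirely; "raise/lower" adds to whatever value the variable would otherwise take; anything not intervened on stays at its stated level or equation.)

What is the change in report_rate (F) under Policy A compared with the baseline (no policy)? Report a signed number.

Baseline:
  G = 87
  Q = 137
  X = -50 − 87 − 2·137 = -411
  F = 219 + 87 + 137 − 2·(-411) = 1265
Policy A (X := 2, W − 38):
  G = 87
  Q = 137
  X = 2
  F = 219 + 87 + 137 − 2·2 = 439
Change in F: 439 − 1265 = -826

-826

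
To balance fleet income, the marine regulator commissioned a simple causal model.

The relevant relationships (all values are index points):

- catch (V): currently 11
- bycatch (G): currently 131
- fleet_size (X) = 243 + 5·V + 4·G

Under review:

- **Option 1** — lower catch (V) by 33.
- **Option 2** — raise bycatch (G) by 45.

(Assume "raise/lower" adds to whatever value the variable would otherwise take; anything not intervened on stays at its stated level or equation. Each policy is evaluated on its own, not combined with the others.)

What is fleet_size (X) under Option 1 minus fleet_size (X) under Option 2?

Option 1 (V − 33):
  V = 11 − 33 = -22
  G = 131
  X = 243 + 5·(-22) + 4·131 = 657
Option 2 (G + 45):
  V = 11
  G = 131 + 45 = 176
  X = 243 + 5·11 + 4·176 = 1002
X: 657 − 1002 = -345

-345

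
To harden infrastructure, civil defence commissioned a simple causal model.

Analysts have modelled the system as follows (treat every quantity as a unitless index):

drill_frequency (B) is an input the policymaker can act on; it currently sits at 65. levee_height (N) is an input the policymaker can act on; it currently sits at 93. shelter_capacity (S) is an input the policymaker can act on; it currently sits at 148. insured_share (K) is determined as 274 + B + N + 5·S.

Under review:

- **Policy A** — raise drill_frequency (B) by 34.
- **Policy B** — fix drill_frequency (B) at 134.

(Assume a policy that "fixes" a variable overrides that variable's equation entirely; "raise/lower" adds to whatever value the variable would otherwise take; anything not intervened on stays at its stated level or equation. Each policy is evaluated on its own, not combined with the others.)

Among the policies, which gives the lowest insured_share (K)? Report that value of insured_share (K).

Policy A (B + 34):
  B = 65 + 34 = 99
  N = 93
  S = 148
  K = 274 + 99 + 93 + 5·148 = 1206
Policy B (B := 134):
  B = 134
  N = 93
  S = 148
  K = 274 + 134 + 93 + 5·148 = 1241
Comparing — Policy A: K=1206, Policy B: K=1241. Lowest is 1206 (Policy A).

1206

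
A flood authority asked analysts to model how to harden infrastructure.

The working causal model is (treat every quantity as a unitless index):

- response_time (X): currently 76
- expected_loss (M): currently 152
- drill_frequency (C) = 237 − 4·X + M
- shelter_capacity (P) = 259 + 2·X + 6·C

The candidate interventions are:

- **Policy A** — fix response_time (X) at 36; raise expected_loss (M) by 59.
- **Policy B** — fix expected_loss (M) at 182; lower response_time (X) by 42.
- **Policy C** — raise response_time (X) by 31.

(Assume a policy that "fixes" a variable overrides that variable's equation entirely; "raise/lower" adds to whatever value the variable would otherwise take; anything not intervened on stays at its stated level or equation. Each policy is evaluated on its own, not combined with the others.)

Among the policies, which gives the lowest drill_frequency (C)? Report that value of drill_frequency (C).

Policy A (X := 36, M + 59):
  X = 36
  M = 152 + 59 = 211
  C = 237 − 4·36 + 211 = 304
Policy B (M := 182, X − 42):
  X = 76 − 42 = 34
  M = 182
  C = 237 − 4·34 + 182 = 283
Policy C (X + 31):
  X = 76 + 31 = 107
  M = 152
  C = 237 − 4·107 + 152 = -39
Comparing — Policy A: C=304, Policy B: C=283, Policy C: C=-39. Lowest is -39 (Policy C).

-39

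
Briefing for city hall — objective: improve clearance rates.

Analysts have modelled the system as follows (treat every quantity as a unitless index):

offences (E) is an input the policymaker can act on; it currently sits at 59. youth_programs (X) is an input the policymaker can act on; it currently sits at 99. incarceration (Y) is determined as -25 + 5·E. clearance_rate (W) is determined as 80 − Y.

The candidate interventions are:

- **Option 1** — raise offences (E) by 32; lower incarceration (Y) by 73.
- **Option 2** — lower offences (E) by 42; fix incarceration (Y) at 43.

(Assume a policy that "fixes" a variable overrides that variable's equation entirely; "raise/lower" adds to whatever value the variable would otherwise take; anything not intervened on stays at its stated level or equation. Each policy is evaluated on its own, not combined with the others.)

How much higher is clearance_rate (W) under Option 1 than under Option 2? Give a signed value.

-314

Option 1 (E + 32, Y − 73):
  E = 59 + 32 = 91
  Y = -25 + 5·91 (−73 from intervention) = 357
  W = 80 − 357 = -277
Option 2 (E − 42, Y := 43):
  E = 59 − 42 = 17
  Y = 43
  W = 80 − 43 = 37
W: -277 − 37 = -314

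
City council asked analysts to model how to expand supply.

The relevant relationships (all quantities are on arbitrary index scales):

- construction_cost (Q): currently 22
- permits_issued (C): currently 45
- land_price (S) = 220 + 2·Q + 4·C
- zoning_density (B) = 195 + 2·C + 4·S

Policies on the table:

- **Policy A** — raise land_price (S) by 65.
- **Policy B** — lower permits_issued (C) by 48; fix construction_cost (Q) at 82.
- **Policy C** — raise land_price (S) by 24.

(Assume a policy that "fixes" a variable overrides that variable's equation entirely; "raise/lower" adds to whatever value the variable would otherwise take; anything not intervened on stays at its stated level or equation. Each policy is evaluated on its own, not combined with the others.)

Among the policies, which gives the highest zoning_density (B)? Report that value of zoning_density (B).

2321

Policy A (S + 65):
  Q = 22
  C = 45
  S = 220 + 2·22 + 4·45 (+65 from intervention) = 509
  B = 195 + 2·45 + 4·509 = 2321
Policy B (C − 48, Q := 82):
  Q = 82
  C = 45 − 48 = -3
  S = 220 + 2·82 + 4·(-3) = 372
  B = 195 + 2·(-3) + 4·372 = 1677
Policy C (S + 24):
  Q = 22
  C = 45
  S = 220 + 2·22 + 4·45 (+24 from intervention) = 468
  B = 195 + 2·45 + 4·468 = 2157
Comparing — Policy A: B=2321, Policy B: B=1677, Policy C: B=2157. Highest is 2321 (Policy A).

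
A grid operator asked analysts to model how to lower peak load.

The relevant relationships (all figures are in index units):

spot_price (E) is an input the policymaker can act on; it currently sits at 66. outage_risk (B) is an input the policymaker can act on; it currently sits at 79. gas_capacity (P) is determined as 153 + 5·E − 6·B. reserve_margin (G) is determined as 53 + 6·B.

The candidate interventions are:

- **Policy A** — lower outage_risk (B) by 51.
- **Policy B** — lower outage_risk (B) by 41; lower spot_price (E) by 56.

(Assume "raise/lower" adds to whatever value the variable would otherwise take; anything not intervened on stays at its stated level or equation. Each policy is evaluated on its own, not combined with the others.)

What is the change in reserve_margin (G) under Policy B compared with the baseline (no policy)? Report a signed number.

-246

Baseline:
  B = 79
  G = 53 + 6·79 = 527
Policy B (B − 41, E − 56):
  B = 79 − 41 = 38
  G = 53 + 6·38 = 281
Change in G: 281 − 527 = -246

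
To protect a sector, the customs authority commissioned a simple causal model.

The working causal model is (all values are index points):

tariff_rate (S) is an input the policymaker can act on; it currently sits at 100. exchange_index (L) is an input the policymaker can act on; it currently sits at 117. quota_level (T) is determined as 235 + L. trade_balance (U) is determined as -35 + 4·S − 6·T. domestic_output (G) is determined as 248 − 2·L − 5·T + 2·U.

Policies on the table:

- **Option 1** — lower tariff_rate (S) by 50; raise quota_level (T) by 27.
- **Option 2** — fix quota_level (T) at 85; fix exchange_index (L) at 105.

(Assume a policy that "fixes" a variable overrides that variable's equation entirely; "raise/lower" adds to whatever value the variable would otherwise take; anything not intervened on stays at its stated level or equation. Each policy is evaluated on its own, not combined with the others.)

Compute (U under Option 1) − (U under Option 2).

Option 1 (S − 50, T + 27):
  S = 100 − 50 = 50
  L = 117
  T = 235 + 117 (+27 from intervention) = 379
  U = -35 + 4·50 − 6·379 = -2109
Option 2 (T := 85, L := 105):
  S = 100
  L = 105
  T = 85
  U = -35 + 4·100 − 6·85 = -145
U: -2109 − (-145) = -1964

-1964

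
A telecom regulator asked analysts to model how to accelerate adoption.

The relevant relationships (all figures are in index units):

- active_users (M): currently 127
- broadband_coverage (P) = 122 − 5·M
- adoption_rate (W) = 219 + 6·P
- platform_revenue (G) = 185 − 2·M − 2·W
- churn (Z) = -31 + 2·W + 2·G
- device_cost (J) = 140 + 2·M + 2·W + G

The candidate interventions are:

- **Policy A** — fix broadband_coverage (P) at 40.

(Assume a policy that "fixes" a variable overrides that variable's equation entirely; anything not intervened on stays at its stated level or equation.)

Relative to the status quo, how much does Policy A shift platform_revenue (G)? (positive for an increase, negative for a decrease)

-6636

Baseline:
  M = 127
  P = 122 − 5·127 = -513
  W = 219 + 6·(-513) = -2859
  G = 185 − 2·127 − 2·(-2859) = 5649
Policy A (P := 40):
  M = 127
  P = 40
  W = 219 + 6·40 = 459
  G = 185 − 2·127 − 2·459 = -987
Change in G: -987 − 5649 = -6636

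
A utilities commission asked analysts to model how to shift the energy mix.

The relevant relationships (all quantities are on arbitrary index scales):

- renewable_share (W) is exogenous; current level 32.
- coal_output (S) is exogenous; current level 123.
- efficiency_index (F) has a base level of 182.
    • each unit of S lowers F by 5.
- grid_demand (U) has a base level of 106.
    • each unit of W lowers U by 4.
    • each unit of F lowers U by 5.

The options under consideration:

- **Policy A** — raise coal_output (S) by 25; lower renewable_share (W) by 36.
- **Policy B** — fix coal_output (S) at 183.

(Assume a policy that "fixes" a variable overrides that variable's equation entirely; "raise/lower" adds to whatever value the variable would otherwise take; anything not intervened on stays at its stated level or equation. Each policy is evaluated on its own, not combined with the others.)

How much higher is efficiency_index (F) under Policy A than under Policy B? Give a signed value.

Policy A (S + 25, W − 36):
  S = 123 + 25 = 148
  F = 182 − 5·148 = -558
Policy B (S := 183):
  S = 183
  F = 182 − 5·183 = -733
F: -558 − (-733) = 175

175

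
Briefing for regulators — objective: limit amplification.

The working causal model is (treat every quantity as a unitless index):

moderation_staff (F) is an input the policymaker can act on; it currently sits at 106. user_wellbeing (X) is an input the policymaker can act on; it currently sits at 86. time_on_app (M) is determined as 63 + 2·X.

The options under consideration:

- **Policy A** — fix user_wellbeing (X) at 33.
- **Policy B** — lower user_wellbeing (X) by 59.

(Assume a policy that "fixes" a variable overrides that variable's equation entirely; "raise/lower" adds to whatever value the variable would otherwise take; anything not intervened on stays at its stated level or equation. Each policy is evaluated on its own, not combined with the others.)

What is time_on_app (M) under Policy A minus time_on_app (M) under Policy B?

Policy A (X := 33):
  X = 33
  M = 63 + 2·33 = 129
Policy B (X − 59):
  X = 86 − 59 = 27
  M = 63 + 2·27 = 117
M: 129 − 117 = 12

12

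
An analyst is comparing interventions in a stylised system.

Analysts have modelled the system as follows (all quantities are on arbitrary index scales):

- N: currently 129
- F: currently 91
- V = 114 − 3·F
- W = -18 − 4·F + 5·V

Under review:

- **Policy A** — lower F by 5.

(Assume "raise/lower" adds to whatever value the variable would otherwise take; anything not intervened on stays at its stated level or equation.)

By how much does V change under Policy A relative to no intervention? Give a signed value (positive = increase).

15

Baseline:
  F = 91
  V = 114 − 3·91 = -159
Policy A (F − 5):
  F = 91 − 5 = 86
  V = 114 − 3·86 = -144
Change in V: -144 − (-159) = 15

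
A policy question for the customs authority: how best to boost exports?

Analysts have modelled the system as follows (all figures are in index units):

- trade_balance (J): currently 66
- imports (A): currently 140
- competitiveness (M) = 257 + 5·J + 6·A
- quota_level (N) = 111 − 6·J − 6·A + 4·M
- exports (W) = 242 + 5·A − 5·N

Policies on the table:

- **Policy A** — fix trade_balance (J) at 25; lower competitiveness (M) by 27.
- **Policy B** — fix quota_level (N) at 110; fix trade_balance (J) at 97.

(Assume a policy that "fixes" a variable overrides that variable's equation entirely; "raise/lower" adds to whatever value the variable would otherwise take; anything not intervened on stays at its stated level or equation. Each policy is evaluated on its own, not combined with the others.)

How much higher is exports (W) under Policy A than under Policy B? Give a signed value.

Policy A (J := 25, M − 27):
  J = 25
  A = 140
  M = 257 + 5·25 + 6·140 (−27 from intervention) = 1195
  N = 111 − 6·25 − 6·140 + 4·1195 = 3901
  W = 242 + 5·140 − 5·3901 = -18563
Policy B (N := 110, J := 97):
  J = 97
  A = 140
  M = 257 + 5·97 + 6·140 = 1582
  N = 110
  W = 242 + 5·140 − 5·110 = 392
W: -18563 − 392 = -18955

-18955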